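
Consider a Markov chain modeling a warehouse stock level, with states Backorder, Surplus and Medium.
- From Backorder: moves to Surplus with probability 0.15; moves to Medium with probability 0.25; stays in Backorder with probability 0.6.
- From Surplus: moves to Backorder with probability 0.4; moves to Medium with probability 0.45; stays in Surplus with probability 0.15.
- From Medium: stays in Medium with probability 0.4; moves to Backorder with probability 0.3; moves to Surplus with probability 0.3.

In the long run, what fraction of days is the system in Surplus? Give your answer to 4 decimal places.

Let the stationary distribution be π with π = πP and π_1 + π_2 + π_3 = 1.
π_1 = 0.6·π_1 + 0.4·π_2 + 0.3·π_3
π_2 = 0.15·π_1 + 0.15·π_2 + 0.3·π_3
Solving with the normalization constraint gives π = (0.4573, 0.2012, 0.3415).
So the stationary probability of Surplus is 0.2012.

0.2012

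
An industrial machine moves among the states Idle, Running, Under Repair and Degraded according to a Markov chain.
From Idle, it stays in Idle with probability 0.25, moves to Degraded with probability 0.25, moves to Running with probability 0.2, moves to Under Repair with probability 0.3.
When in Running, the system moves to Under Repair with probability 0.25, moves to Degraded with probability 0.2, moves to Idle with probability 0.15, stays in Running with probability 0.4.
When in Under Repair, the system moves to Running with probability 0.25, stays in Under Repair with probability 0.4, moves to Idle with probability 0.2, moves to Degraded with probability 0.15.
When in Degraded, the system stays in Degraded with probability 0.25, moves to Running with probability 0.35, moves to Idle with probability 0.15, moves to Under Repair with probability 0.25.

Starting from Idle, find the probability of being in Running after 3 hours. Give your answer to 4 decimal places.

Propagate the distribution vector 3 hours from Idle.
After 0 hours: (1.0000, 0.0000, 0.0000, 0.0000)
After 1 hour: (0.2500, 0.2000, 0.3000, 0.2500)
After 2 hours: (0.1900, 0.2925, 0.3075, 0.2100)
After 3 hours: (0.1844, 0.3054, 0.3056, 0.2046)
P(in Running after 3 hours) = 0.3054

0.3054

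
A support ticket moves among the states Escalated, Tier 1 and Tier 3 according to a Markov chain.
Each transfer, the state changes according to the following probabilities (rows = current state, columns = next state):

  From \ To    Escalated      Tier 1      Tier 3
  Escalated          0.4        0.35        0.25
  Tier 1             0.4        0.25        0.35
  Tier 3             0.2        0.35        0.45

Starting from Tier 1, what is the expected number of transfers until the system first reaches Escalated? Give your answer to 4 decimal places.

3.1034

Let t(s) be the expected number of transfers to first reach Escalated from state s, with t(Escalated) = 0. Conditioning on the first transfer:
t(Tier 1) = 1 + 0.25·t(Tier 1) + 0.35·t(Tier 3)
t(Tier 3) = 1 + 0.35·t(Tier 1) + 0.45·t(Tier 3)
Solving: t(Tier 1) = 3.1034, t(Tier 3) = 3.7931.
Expected transfers from Tier 1 to Escalated: 3.1034.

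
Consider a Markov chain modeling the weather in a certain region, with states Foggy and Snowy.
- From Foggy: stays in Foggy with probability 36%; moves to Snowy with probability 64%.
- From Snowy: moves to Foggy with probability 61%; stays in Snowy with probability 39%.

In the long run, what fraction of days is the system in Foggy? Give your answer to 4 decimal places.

0.4880

Let the stationary distribution be π with π = πP and π_1 + π_2 = 1.
π_1 = 0.36·π_1 + 0.61·π_2
Solving with the normalization constraint gives π = (0.4880, 0.5120).
So the stationary probability of Foggy is 0.4880.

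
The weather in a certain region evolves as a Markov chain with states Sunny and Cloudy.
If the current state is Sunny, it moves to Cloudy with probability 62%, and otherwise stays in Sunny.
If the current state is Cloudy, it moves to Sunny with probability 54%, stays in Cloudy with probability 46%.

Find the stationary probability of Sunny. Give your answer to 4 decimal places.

0.4655

Let the stationary distribution be π with π = πP and π_1 + π_2 = 1.
π_1 = 0.38·π_1 + 0.54·π_2
Solving with the normalization constraint gives π = (0.4655, 0.5345).
So the stationary probability of Sunny is 0.4655.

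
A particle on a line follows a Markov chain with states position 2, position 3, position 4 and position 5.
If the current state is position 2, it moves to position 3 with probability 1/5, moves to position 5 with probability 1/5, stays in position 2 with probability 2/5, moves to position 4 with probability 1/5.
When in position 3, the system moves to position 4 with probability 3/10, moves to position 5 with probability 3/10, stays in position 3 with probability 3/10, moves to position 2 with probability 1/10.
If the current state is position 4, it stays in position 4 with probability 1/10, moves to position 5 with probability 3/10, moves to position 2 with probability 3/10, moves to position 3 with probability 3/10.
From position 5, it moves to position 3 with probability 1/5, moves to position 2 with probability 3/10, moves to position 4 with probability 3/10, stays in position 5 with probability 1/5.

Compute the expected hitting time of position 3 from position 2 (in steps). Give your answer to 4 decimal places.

4.5417

Let t(s) be the expected number of steps to first reach position 3 from state s, with t(position 3) = 0. Conditioning on the first step:
t(position 2) = 1 + 0.4·t(position 2) + 0.2·t(position 4) + 0.2·t(position 5)
t(position 4) = 1 + 0.3·t(position 2) + 0.1·t(position 4) + 0.3·t(position 5)
t(position 5) = 1 + 0.3·t(position 2) + 0.3·t(position 4) + 0.2·t(position 5)
Solving: t(position 2) = 4.5417, t(position 4) = 4.1250, t(position 5) = 4.5000.
Expected steps from position 2 to position 3: 4.5417.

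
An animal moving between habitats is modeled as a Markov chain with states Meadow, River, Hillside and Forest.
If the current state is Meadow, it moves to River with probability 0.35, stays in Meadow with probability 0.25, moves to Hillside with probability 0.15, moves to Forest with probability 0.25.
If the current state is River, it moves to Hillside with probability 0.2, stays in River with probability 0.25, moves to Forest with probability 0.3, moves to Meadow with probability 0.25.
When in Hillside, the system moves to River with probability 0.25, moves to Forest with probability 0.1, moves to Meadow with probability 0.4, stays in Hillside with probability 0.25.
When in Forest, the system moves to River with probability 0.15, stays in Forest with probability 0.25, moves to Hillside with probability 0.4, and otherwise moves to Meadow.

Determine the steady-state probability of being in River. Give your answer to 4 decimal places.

Let the stationary distribution be π with π = πP and π_1 + π_2 + π_3 + π_4 = 1.
π_1 = 0.25·π_1 + 0.25·π_2 + 0.4·π_3 + 0.2·π_4
π_2 = 0.35·π_1 + 0.25·π_2 + 0.25·π_3 + 0.15·π_4
π_3 = 0.15·π_1 + 0.2·π_2 + 0.25·π_3 + 0.4·π_4
Solving with the normalization constraint gives π = (0.2752, 0.2549, 0.2437, 0.2262).
So the stationary probability of River is 0.2549.

0.2549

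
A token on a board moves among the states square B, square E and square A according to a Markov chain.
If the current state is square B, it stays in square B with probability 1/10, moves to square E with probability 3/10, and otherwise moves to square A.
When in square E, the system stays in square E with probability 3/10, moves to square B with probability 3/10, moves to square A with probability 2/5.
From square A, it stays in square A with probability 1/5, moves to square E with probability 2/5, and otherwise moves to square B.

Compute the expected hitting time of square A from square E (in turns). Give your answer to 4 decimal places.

2.2222

Let t(s) be the expected number of turns to first reach square A from state s, with t(square A) = 0. Conditioning on the first turn:
t(square B) = 1 + 0.1·t(square B) + 0.3·t(square E)
t(square E) = 1 + 0.3·t(square B) + 0.3·t(square E)
Solving: t(square B) = 1.8519, t(square E) = 2.2222.
Expected turns from square E to square A: 2.2222.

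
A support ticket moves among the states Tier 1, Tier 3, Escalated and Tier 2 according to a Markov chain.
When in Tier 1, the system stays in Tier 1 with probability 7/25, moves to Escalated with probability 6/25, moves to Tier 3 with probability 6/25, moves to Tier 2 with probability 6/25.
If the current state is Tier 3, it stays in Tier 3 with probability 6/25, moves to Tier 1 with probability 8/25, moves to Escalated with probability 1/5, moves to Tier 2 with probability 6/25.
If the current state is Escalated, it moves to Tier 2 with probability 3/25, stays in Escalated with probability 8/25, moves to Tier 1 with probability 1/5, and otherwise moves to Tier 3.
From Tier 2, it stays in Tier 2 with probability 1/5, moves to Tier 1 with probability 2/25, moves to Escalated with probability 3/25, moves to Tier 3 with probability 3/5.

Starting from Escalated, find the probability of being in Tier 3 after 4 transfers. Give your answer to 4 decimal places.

Propagate the distribution vector 4 transfers from Escalated.
After 0 transfers: (0.0000, 0.0000, 1.0000, 0.0000)
After 1 transfer: (0.2000, 0.3600, 0.3200, 0.1200)
After 2 transfers: (0.2448, 0.3216, 0.2368, 0.1968)
After 3 transfers: (0.2346, 0.3393, 0.2225, 0.2037)
After 4 transfers: (0.2350, 0.3400, 0.2198, 0.2052)
P(in Tier 3 after 4 transfers) = 0.3400

0.3400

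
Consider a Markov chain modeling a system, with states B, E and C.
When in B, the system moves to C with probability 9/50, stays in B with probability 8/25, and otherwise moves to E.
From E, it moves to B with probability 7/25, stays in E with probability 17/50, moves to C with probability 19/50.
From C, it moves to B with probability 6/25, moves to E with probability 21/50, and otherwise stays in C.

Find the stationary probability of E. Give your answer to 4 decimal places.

0.4095

Let the stationary distribution be π with π = πP and π_1 + π_2 + π_3 = 1.
π_1 = 0.32·π_1 + 0.28·π_2 + 0.24·π_3
π_2 = 0.5·π_1 + 0.34·π_2 + 0.42·π_3
Solving with the normalization constraint gives π = (0.2787, 0.4095, 0.3118).
So the stationary probability of E is 0.4095.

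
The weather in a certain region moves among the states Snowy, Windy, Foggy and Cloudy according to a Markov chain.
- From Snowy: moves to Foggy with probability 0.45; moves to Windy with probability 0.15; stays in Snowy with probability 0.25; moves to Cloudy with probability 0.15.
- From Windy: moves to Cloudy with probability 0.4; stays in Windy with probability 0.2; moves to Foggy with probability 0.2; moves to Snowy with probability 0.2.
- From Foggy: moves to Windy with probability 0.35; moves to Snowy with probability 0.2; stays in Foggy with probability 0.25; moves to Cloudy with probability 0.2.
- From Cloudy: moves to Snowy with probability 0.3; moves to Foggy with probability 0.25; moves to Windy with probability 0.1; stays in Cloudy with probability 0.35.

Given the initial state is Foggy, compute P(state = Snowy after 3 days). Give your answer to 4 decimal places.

0.2405

Propagate the distribution vector 3 days from Foggy.
After 0 days: (0.0000, 0.0000, 1.0000, 0.0000)
After 1 day: (0.2000, 0.3500, 0.2500, 0.2000)
After 2 days: (0.2300, 0.2075, 0.2725, 0.2900)
After 3 days: (0.2405, 0.2004, 0.2856, 0.2735)
P(in Snowy after 3 days) = 0.2405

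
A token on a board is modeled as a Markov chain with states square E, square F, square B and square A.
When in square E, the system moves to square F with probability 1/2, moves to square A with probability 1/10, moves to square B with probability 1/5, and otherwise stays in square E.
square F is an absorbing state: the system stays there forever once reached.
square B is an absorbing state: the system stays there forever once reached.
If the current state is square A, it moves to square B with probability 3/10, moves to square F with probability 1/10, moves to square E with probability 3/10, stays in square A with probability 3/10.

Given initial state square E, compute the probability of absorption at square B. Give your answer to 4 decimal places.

Let h(s) be the probability of absorption at square B starting from transient state s. Then h(square B) = 1 and h(square F) = 0. By first-step analysis:
h(square E) = 0.2·h(square E) + 0.5·0 + 0.2·1 + 0.1·h(square A)
h(square A) = 0.3·h(square E) + 0.1·0 + 0.3·1 + 0.3·h(square A)
Solving: h(square E) = 0.3208, h(square A) = 0.5660.
Starting from square E, the probability is 0.3208.

0.3208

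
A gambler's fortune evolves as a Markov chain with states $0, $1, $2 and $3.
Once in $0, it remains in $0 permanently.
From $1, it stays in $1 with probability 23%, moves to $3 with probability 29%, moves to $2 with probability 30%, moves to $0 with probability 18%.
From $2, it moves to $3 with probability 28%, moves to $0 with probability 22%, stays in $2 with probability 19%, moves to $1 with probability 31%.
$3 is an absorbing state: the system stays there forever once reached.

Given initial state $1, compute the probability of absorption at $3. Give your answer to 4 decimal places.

Let h(s) be the probability of absorption at $3 starting from transient state s. Then h($3) = 1 and h($0) = 0. By first-step analysis:
h($1) = 0.18·0 + 0.23·h($1) + 0.3·h($2) + 0.29·1
h($2) = 0.22·0 + 0.31·h($1) + 0.19·h($2) + 0.28·1
Solving: h($1) = 0.6009, h($2) = 0.5757.
Starting from $1, the probability is 0.6009.

0.6009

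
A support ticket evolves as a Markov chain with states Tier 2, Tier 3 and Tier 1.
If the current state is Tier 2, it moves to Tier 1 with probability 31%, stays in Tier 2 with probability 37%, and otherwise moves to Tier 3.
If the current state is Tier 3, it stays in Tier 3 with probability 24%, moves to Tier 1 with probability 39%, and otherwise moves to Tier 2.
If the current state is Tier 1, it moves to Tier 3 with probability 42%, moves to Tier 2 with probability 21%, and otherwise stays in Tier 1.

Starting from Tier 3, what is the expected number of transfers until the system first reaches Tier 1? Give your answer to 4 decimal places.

Let t(s) be the expected number of transfers to first reach Tier 1 from state s, with t(Tier 1) = 0. Conditioning on the first transfer:
t(Tier 2) = 1 + 0.37·t(Tier 2) + 0.32·t(Tier 3)
t(Tier 3) = 1 + 0.37·t(Tier 2) + 0.24·t(Tier 3)
Solving: t(Tier 2) = 2.9967, t(Tier 3) = 2.7747.
Expected transfers from Tier 3 to Tier 1: 2.7747.

2.7747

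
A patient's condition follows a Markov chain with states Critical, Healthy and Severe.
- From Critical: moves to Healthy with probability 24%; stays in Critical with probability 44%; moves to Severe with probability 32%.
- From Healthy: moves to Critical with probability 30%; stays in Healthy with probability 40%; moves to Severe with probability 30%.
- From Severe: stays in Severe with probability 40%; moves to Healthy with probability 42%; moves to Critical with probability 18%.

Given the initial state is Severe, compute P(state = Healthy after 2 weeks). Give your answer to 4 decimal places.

0.3792

Sum over the intermediate state after 1 week:
P = P(Severe→Critical)·P(Critical→Healthy) + P(Severe→Healthy)·P(Healthy→Healthy) + P(Severe→Severe)·P(Severe→Healthy)
  = 0.18×0.24 + 0.42×0.4 + 0.4×0.42
  = 0.0432 + 0.1680 + 0.1680 = 0.3792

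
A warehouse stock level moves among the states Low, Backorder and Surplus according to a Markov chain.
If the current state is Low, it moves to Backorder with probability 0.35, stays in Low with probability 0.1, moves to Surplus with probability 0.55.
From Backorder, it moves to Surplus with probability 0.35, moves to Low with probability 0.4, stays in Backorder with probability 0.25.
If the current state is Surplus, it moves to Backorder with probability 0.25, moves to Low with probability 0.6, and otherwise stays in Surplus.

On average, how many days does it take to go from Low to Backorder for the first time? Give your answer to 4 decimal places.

Let t(s) be the expected number of days to first reach Backorder from state s, with t(Backorder) = 0. Conditioning on the first day:
t(Low) = 1 + 0.1·t(Low) + 0.55·t(Surplus)
t(Surplus) = 1 + 0.6·t(Low) + 0.15·t(Surplus)
Solving: t(Low) = 3.2184, t(Surplus) = 3.4483.
Expected days from Low to Backorder: 3.2184.

3.2184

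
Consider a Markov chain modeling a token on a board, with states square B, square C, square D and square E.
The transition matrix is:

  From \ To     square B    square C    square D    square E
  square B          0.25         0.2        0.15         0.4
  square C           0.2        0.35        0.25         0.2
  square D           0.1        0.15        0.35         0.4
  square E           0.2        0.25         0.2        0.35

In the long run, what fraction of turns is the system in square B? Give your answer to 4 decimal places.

0.1854

Let the stationary distribution be π with π = πP and π_1 + π_2 + π_3 + π_4 = 1.
π_1 = 0.25·π_1 + 0.2·π_2 + 0.1·π_3 + 0.2·π_4
π_2 = 0.2·π_1 + 0.35·π_2 + 0.15·π_3 + 0.25·π_4
π_3 = 0.15·π_1 + 0.25·π_2 + 0.35·π_3 + 0.2·π_4
Solving with the normalization constraint gives π = (0.1854, 0.2410, 0.2386, 0.3351).
So the stationary probability of square B is 0.1854.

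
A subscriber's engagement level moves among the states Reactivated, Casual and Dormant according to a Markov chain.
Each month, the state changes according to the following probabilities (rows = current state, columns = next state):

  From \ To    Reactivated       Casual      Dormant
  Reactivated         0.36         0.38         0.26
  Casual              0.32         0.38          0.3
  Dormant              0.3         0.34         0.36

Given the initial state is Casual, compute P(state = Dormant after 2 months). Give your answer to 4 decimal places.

0.3052

Sum over the intermediate state after 1 month:
P = P(Casual→Reactivated)·P(Reactivated→Dormant) + P(Casual→Casual)·P(Casual→Dormant) + P(Casual→Dormant)·P(Dormant→Dormant)
  = 0.32×0.26 + 0.38×0.3 + 0.3×0.36
  = 0.0832 + 0.1140 + 0.1080 = 0.3052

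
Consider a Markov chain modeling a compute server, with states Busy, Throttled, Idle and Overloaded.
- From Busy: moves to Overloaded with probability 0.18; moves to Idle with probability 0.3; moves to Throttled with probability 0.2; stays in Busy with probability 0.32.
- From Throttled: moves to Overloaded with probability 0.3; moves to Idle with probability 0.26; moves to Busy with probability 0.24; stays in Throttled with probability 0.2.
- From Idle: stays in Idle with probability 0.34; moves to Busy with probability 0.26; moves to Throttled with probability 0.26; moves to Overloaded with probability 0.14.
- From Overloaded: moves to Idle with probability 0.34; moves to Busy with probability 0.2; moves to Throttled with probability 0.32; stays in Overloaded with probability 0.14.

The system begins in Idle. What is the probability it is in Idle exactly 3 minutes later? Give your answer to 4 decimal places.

0.3105

Propagate the distribution vector 3 minutes from Idle.
After 0 minutes: (0.0000, 0.0000, 1.0000, 0.0000)
After 1 minute: (0.2600, 0.2600, 0.3400, 0.1400)
After 2 minutes: (0.2620, 0.2372, 0.3088, 0.1920)
After 3 minutes: (0.2595, 0.2416, 0.3105, 0.1884)
P(in Idle after 3 minutes) = 0.3105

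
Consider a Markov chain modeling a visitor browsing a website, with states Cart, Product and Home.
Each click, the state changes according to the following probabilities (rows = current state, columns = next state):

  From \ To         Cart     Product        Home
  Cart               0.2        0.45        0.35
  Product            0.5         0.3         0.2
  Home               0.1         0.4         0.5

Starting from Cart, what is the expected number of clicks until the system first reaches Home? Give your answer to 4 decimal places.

3.4328

Let t(s) be the expected number of clicks to first reach Home from state s, with t(Home) = 0. Conditioning on the first click:
t(Cart) = 1 + 0.2·t(Cart) + 0.45·t(Product)
t(Product) = 1 + 0.5·t(Cart) + 0.3·t(Product)
Solving: t(Cart) = 3.4328, t(Product) = 3.8806.
Expected clicks from Cart to Home: 3.4328.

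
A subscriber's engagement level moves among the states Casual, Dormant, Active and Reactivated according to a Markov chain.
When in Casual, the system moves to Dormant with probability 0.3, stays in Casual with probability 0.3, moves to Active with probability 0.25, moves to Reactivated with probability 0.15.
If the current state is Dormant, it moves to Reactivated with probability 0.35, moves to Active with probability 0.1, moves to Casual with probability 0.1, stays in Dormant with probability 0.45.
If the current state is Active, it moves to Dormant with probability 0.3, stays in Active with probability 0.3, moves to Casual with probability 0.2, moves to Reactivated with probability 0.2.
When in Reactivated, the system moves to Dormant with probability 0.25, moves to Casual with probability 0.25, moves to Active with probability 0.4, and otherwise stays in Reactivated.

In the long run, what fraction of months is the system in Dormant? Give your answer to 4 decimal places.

Let the stationary distribution be π with π = πP and π_1 + π_2 + π_3 + π_4 = 1.
π_1 = 0.3·π_1 + 0.1·π_2 + 0.2·π_3 + 0.25·π_4
π_2 = 0.3·π_1 + 0.45·π_2 + 0.3·π_3 + 0.25·π_4
π_3 = 0.25·π_1 + 0.1·π_2 + 0.3·π_3 + 0.4·π_4
Solving with the normalization constraint gives π = (0.1966, 0.3400, 0.2441, 0.2193).
So the stationary probability of Dormant is 0.3400.

0.3400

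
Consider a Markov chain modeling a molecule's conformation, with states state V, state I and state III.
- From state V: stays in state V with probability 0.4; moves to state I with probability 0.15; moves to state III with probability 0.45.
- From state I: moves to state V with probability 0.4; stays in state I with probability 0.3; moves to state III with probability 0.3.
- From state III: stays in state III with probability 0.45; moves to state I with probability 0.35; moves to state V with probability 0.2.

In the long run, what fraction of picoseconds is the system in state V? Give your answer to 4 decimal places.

Let the stationary distribution be π with π = πP and π_1 + π_2 + π_3 = 1.
π_1 = 0.4·π_1 + 0.4·π_2 + 0.2·π_3
π_2 = 0.15·π_1 + 0.3·π_2 + 0.35·π_3
Solving with the normalization constraint gives π = (0.3182, 0.2727, 0.4091).
So the stationary probability of state V is 0.3182.

0.3182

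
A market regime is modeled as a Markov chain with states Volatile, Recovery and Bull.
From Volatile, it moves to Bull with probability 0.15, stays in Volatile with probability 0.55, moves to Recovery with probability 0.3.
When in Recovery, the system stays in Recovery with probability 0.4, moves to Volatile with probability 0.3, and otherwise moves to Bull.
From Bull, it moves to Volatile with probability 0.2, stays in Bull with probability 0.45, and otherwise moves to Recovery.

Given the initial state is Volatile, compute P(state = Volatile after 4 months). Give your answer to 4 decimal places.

Propagate the distribution vector 4 months from Volatile.
After 0 months: (1.0000, 0.0000, 0.0000)
After 1 month: (0.5500, 0.3000, 0.1500)
After 2 months: (0.4225, 0.3375, 0.2400)
After 3 months: (0.3816, 0.3458, 0.2726)
After 4 months: (0.3681, 0.3482, 0.2837)
P(in Volatile after 4 months) = 0.3681

0.3681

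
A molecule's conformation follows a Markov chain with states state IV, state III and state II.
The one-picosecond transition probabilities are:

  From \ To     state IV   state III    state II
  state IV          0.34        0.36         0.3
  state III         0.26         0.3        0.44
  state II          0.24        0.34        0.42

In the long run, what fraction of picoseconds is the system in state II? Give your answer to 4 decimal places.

0.3938

Let the stationary distribution be π with π = πP and π_1 + π_2 + π_3 = 1.
π_1 = 0.34·π_1 + 0.26·π_2 + 0.24·π_3
π_2 = 0.36·π_1 + 0.3·π_2 + 0.34·π_3
Solving with the normalization constraint gives π = (0.2740, 0.3322, 0.3938).
So the stationary probability of state II is 0.3938.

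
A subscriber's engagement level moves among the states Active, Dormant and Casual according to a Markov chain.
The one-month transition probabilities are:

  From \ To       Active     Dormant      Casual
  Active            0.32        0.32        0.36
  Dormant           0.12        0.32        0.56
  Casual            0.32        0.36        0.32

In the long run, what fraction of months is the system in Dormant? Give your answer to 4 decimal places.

Let the stationary distribution be π with π = πP and π_1 + π_2 + π_3 = 1.
π_1 = 0.32·π_1 + 0.12·π_2 + 0.32·π_3
π_2 = 0.32·π_1 + 0.32·π_2 + 0.36·π_3
Solving with the normalization constraint gives π = (0.2527, 0.3364, 0.4109).
So the stationary probability of Dormant is 0.3364.

0.3364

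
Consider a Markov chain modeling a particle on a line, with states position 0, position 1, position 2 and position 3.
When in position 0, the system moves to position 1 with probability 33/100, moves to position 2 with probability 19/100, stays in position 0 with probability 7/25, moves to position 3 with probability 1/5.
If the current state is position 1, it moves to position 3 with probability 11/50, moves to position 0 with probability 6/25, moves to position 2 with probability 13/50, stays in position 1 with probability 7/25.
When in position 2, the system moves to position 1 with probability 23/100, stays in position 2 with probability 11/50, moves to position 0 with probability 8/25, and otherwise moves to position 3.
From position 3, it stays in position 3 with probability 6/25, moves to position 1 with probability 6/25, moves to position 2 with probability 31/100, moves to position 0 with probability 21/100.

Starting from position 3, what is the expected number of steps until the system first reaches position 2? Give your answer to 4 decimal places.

Let t(s) be the expected number of steps to first reach position 2 from state s, with t(position 2) = 0. Conditioning on the first step:
t(position 0) = 1 + 0.28·t(position 0) + 0.33·t(position 1) + 0.2·t(position 3)
t(position 1) = 1 + 0.24·t(position 0) + 0.28·t(position 1) + 0.22·t(position 3)
t(position 3) = 1 + 0.21·t(position 0) + 0.24·t(position 1) + 0.24·t(position 3)
Solving: t(position 0) = 4.2292, t(position 1) = 3.9377, t(position 3) = 3.7279.
Expected steps from position 3 to position 2: 3.7279.

3.7279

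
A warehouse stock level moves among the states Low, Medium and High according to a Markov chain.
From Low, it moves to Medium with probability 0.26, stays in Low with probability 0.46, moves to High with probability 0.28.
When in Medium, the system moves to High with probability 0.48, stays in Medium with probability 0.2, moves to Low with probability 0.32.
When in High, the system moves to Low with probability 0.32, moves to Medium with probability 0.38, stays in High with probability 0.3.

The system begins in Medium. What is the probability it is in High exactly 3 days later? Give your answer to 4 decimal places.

Propagate the distribution vector 3 days from Medium.
After 0 days: (0.0000, 1.0000, 0.0000)
After 1 day: (0.3200, 0.2000, 0.4800)
After 2 days: (0.3648, 0.3056, 0.3296)
After 3 days: (0.3711, 0.2812, 0.3477)
P(in High after 3 days) = 0.3477

0.3477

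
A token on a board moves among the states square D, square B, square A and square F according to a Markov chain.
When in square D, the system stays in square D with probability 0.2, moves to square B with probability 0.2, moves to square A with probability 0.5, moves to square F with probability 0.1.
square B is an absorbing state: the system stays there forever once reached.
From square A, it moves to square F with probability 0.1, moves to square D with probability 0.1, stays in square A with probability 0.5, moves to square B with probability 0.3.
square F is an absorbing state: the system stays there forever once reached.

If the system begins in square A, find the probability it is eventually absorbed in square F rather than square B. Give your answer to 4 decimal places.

0.2571

Let h(s) be the probability of absorption at square F starting from transient state s. Then h(square F) = 1 and h(square B) = 0. By first-step analysis:
h(square D) = 0.2·h(square D) + 0.2·0 + 0.5·h(square A) + 0.1·1
h(square A) = 0.1·h(square D) + 0.3·0 + 0.5·h(square A) + 0.1·1
Solving: h(square D) = 0.2857, h(square A) = 0.2571.
Starting from square A, the probability is 0.2571.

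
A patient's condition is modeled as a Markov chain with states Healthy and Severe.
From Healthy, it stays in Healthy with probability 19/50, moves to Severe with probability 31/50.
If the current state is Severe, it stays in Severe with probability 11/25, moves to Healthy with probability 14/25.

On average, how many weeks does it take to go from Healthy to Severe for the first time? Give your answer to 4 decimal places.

Let t(s) be the expected number of weeks to first reach Severe from state s, with t(Severe) = 0. Conditioning on the first week:
t(Healthy) = 1 + 0.38·t(Healthy)
Solving: t(Healthy) = 1.6129.
Expected weeks from Healthy to Severe: 1.6129.

1.6129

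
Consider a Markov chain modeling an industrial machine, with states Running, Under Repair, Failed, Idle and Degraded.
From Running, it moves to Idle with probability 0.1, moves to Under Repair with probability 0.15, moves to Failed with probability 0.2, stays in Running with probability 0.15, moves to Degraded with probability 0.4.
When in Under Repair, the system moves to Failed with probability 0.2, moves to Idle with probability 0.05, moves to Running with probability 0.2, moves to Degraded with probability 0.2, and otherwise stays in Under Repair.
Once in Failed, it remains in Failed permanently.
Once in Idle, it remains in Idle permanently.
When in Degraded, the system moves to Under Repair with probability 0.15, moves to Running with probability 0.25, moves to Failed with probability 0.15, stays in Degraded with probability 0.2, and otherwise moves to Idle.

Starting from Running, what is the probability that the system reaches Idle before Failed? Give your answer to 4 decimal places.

0.4237

Let h(s) be the probability of absorption at Idle starting from transient state s. Then h(Idle) = 1 and h(Failed) = 0. By first-step analysis:
h(Running) = 0.15·h(Running) + 0.15·h(Under Repair) + 0.2·0 + 0.1·1 + 0.4·h(Degraded)
h(Under Repair) = 0.2·h(Running) + 0.35·h(Under Repair) + 0.2·0 + 0.05·1 + 0.2·h(Degraded)
h(Degraded) = 0.25·h(Running) + 0.15·h(Under Repair) + 0.15·0 + 0.25·1 + 0.2·h(Degraded)
Solving: h(Running) = 0.4237, h(Under Repair) = 0.3653, h(Degraded) = 0.5134.
Starting from Running, the probability is 0.4237.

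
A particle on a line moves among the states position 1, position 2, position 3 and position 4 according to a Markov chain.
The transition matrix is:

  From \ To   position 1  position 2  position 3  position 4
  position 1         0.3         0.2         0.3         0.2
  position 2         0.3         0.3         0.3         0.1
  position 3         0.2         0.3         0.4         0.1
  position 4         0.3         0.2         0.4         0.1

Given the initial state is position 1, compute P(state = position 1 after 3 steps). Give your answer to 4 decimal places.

Propagate the distribution vector 3 steps from position 1.
After 0 steps: (1.0000, 0.0000, 0.0000, 0.0000)
After 1 step: (0.3000, 0.2000, 0.3000, 0.2000)
After 2 steps: (0.2700, 0.2500, 0.3500, 0.1300)
After 3 steps: (0.2650, 0.2600, 0.3480, 0.1270)
P(in position 1 after 3 steps) = 0.2650

0.2650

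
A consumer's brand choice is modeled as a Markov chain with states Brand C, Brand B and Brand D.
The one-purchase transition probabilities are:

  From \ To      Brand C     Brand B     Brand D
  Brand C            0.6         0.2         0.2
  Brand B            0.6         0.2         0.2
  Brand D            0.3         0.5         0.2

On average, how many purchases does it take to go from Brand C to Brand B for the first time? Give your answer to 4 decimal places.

Let t(s) be the expected number of purchases to first reach Brand B from state s, with t(Brand B) = 0. Conditioning on the first purchase:
t(Brand C) = 1 + 0.6·t(Brand C) + 0.2·t(Brand D)
t(Brand D) = 1 + 0.3·t(Brand C) + 0.2·t(Brand D)
Solving: t(Brand C) = 3.8462, t(Brand D) = 2.6923.
Expected purchases from Brand C to Brand B: 3.8462.

3.8462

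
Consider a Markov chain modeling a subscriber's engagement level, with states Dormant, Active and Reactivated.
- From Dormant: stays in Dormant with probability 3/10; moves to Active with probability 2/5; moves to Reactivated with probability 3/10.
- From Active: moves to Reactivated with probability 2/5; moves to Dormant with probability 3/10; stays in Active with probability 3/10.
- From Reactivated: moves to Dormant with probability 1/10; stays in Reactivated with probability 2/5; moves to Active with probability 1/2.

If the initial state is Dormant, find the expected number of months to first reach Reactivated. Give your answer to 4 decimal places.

2.9730

Let t(s) be the expected number of months to first reach Reactivated from state s, with t(Reactivated) = 0. Conditioning on the first month:
t(Dormant) = 1 + 0.3·t(Dormant) + 0.4·t(Active)
t(Active) = 1 + 0.3·t(Dormant) + 0.3·t(Active)
Solving: t(Dormant) = 2.9730, t(Active) = 2.7027.
Expected months from Dormant to Reactivated: 2.9730.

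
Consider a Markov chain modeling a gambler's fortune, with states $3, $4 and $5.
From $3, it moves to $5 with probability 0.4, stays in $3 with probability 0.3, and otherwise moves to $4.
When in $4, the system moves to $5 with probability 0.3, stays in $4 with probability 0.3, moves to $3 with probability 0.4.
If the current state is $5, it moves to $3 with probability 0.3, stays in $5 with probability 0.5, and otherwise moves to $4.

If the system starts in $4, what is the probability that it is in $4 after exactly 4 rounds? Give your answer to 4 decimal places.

Propagate the distribution vector 4 rounds from $4.
After 0 rounds: (0.0000, 1.0000, 0.0000)
After 1 round: (0.4000, 0.3000, 0.3000)
After 2 rounds: (0.3300, 0.2700, 0.4000)
After 3 rounds: (0.3270, 0.2600, 0.4130)
After 4 rounds: (0.3260, 0.2587, 0.4153)
P(in $4 after 4 rounds) = 0.2587

0.2587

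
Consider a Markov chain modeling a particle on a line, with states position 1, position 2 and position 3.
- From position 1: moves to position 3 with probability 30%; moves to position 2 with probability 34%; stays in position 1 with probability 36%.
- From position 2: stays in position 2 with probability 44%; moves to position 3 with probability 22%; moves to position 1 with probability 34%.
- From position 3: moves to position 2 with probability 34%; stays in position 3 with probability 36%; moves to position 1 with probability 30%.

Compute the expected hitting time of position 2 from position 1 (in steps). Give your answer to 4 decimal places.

Let t(s) be the expected number of steps to first reach position 2 from state s, with t(position 2) = 0. Conditioning on the first step:
t(position 1) = 1 + 0.36·t(position 1) + 0.3·t(position 3)
t(position 3) = 1 + 0.3·t(position 1) + 0.36·t(position 3)
Solving: t(position 1) = 2.9412, t(position 3) = 2.9412.
Expected steps from position 1 to position 2: 2.9412.

2.9412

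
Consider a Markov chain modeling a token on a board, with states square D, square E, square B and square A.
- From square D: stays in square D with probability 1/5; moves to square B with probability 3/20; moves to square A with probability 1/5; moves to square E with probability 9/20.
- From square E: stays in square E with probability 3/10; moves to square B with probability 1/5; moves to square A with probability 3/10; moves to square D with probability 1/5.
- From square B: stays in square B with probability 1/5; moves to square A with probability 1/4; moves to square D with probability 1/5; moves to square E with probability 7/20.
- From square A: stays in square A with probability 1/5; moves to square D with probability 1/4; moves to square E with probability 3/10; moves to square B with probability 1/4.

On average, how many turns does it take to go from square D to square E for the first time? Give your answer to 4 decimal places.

2.4959

Let t(s) be the expected number of turns to first reach square E from state s, with t(square E) = 0. Conditioning on the first turn:
t(square D) = 1 + 0.2·t(square D) + 0.15·t(square B) + 0.2·t(square A)
t(square B) = 1 + 0.2·t(square D) + 0.2·t(square B) + 0.25·t(square A)
t(square A) = 1 + 0.25·t(square D) + 0.25·t(square B) + 0.2·t(square A)
Solving: t(square D) = 2.4959, t(square B) = 2.7798, t(square A) = 2.8986.
Expected turns from square D to square E: 2.4959.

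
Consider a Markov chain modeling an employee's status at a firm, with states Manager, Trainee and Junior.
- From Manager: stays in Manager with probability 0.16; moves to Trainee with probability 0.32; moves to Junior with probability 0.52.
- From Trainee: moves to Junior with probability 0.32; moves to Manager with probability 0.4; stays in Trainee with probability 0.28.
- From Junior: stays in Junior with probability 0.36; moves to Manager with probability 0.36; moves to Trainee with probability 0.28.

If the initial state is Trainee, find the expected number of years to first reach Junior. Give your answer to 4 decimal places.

2.6007

Let t(s) be the expected number of years to first reach Junior from state s, with t(Junior) = 0. Conditioning on the first year:
t(Manager) = 1 + 0.16·t(Manager) + 0.32·t(Trainee)
t(Trainee) = 1 + 0.4·t(Manager) + 0.28·t(Trainee)
Solving: t(Manager) = 2.1812, t(Trainee) = 2.6007.
Expected years from Trainee to Junior: 2.6007.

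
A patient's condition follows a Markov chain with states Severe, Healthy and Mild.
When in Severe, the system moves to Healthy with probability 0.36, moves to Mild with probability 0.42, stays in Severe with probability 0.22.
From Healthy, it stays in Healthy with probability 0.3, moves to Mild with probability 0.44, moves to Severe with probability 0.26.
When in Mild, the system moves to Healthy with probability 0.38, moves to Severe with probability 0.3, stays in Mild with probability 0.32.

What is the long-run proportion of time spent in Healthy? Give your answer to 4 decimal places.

Let the stationary distribution be π with π = πP and π_1 + π_2 + π_3 = 1.
π_1 = 0.22·π_1 + 0.26·π_2 + 0.3·π_3
π_2 = 0.36·π_1 + 0.3·π_2 + 0.38·π_3
Solving with the normalization constraint gives π = (0.2649, 0.3469, 0.3881).
So the stationary probability of Healthy is 0.3469.

0.3469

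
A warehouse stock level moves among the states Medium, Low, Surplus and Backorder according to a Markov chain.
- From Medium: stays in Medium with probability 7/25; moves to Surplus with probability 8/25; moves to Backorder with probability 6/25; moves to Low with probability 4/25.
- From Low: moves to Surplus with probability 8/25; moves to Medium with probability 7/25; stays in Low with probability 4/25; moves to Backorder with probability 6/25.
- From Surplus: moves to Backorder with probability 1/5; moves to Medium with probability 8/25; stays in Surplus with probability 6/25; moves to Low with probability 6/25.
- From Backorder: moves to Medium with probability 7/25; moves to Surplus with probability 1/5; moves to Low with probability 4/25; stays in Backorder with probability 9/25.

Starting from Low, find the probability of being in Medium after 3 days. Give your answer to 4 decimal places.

Propagate the distribution vector 3 days from Low.
After 0 days: (0.0000, 1.0000, 0.0000, 0.0000)
After 1 day: (0.2800, 0.1600, 0.3200, 0.2400)
After 2 days: (0.2928, 0.1856, 0.2656, 0.2560)
After 3 days: (0.2906, 0.1812, 0.2680, 0.2601)
P(in Medium after 3 days) = 0.2906

0.2906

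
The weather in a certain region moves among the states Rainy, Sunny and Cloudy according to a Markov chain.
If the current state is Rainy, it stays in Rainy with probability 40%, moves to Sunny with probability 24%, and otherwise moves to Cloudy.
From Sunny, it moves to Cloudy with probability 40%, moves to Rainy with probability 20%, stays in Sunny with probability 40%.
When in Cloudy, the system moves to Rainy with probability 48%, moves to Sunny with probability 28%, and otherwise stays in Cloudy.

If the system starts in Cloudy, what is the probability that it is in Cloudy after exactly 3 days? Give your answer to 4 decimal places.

Propagate the distribution vector 3 days from Cloudy.
After 0 days: (0.0000, 0.0000, 1.0000)
After 1 day: (0.4800, 0.2800, 0.2400)
After 2 days: (0.3632, 0.2944, 0.3424)
After 3 days: (0.3685, 0.3008, 0.3307)
P(in Cloudy after 3 days) = 0.3307

0.3307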